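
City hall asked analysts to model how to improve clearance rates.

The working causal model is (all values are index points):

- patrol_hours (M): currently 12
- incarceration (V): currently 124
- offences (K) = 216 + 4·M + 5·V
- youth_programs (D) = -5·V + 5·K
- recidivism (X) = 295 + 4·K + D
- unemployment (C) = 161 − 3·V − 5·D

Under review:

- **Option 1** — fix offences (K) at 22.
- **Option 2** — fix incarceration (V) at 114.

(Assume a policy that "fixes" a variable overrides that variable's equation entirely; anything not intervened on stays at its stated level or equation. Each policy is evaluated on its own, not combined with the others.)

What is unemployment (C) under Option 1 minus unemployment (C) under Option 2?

20520

Option 1 (K := 22):
  M = 12
  V = 124
  K = 22
  D = 0 − 5·124 + 5·22 = -510
  C = 161 − 3·124 − 5·(-510) = 2339
Option 2 (V := 114):
  M = 12
  V = 114
  K = 216 + 4·12 + 5·114 = 834
  D = 0 − 5·114 + 5·834 = 3600
  C = 161 − 3·114 − 5·3600 = -18181
C: 2339 − (-18181) = 20520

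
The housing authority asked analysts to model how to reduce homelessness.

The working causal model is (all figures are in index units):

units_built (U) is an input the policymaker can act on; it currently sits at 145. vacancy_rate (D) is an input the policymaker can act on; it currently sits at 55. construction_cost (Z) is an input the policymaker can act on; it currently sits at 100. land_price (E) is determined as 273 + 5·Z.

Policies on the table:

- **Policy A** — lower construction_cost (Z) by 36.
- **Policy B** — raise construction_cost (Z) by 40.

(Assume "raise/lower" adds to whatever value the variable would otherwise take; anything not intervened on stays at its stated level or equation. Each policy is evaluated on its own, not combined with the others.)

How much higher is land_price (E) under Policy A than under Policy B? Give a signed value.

Policy A (Z − 36):
  Z = 100 − 36 = 64
  E = 273 + 5·64 = 593
Policy B (Z + 40):
  Z = 100 + 40 = 140
  E = 273 + 5·140 = 973
E: 593 − 973 = -380

-380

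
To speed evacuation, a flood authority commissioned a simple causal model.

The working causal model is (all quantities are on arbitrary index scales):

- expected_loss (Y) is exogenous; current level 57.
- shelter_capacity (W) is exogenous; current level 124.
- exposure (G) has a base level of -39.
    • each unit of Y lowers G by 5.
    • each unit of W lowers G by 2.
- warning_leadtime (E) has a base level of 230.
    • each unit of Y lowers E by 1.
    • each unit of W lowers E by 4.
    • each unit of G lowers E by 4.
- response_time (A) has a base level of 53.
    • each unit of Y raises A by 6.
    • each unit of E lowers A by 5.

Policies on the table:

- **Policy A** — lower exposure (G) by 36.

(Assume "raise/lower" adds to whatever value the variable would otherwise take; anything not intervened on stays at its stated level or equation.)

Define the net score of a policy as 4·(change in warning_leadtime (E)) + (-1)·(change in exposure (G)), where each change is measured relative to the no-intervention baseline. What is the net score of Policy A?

Baseline:
  Y = 57
  W = 124
  G = -39 − 5·57 − 2·124 = -572
  E = 230 − 57 − 4·124 − 4·(-572) = 1965
Policy A (G − 36):
  Y = 57
  W = 124
  G = -39 − 5·57 − 2·124 (−36 from intervention) = -608
  E = 230 − 57 − 4·124 − 4·(-608) = 2109
ΔE = 2109 − 1965 = 144; ΔG = -608 − (-572) = -36
Score = 4·144 + (-1)·(-36) = 612

612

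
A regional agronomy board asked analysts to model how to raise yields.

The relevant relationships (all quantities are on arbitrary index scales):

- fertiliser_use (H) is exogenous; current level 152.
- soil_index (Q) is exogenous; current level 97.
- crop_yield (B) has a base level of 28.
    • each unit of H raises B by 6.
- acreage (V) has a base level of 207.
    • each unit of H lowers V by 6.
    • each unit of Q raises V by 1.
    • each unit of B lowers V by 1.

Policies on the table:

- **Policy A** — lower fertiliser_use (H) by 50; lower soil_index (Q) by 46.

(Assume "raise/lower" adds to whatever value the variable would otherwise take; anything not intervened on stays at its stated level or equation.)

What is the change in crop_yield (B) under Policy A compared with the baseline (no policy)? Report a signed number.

-300

Baseline:
  H = 152
  B = 28 + 6·152 = 940
Policy A (H − 50, Q − 46):
  H = 152 − 50 = 102
  B = 28 + 6·102 = 640
Change in B: 640 − 940 = -300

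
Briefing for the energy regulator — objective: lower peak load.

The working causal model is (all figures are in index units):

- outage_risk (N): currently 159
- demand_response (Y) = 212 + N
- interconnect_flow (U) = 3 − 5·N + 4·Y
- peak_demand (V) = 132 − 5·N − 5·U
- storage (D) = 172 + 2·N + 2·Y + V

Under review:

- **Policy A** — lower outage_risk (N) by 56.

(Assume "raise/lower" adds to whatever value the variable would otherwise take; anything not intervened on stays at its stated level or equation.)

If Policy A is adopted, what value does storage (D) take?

-3115

Policy A (N − 56):
  N = 159 − 56 = 103
  Y = 212 + 103 = 315
  U = 3 − 5·103 + 4·315 = 748
  V = 132 − 5·103 − 5·748 = -4123
  D = 172 + 2·103 + 2·315 + (-4123) = -3115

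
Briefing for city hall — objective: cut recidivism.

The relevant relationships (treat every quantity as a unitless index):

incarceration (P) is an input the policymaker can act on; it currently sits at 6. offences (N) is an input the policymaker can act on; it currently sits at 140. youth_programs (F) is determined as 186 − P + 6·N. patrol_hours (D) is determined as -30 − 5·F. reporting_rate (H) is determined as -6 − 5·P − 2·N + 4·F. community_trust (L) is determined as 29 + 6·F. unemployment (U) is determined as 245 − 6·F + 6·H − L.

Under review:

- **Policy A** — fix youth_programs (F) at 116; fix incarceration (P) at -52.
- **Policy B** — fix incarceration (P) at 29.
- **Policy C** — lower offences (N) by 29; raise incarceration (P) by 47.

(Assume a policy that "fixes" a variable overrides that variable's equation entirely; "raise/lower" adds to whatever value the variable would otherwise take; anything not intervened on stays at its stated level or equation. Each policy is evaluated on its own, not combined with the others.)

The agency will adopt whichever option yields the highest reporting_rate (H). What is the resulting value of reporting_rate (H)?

Policy A (F := 116, P := -52):
  P = -52
  N = 140
  F = 116
  H = -6 − 5·(-52) − 2·140 + 4·116 = 438
Policy B (P := 29):
  P = 29
  N = 140
  F = 186 − 29 + 6·140 = 997
  H = -6 − 5·29 − 2·140 + 4·997 = 3557
Policy C (N − 29, P + 47):
  P = 6 + 47 = 53
  N = 140 − 29 = 111
  F = 186 − 53 + 6·111 = 799
  H = -6 − 5·53 − 2·111 + 4·799 = 2703
Comparing — Policy A: H=438, Policy B: H=3557, Policy C: H=2703. Highest is 3557 (Policy B).

3557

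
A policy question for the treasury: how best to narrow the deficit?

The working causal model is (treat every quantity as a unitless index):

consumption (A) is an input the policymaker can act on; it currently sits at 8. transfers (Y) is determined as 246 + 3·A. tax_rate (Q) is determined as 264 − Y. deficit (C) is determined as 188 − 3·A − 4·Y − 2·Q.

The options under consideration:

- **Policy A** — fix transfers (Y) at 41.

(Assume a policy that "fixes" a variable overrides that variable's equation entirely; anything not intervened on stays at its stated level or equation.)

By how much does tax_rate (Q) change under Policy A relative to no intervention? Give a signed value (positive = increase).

Baseline:
  A = 8
  Y = 246 + 3·8 = 270
  Q = 264 − 270 = -6
Policy A (Y := 41):
  A = 8
  Y = 41
  Q = 264 − 41 = 223
Change in Q: 223 − (-6) = 229

229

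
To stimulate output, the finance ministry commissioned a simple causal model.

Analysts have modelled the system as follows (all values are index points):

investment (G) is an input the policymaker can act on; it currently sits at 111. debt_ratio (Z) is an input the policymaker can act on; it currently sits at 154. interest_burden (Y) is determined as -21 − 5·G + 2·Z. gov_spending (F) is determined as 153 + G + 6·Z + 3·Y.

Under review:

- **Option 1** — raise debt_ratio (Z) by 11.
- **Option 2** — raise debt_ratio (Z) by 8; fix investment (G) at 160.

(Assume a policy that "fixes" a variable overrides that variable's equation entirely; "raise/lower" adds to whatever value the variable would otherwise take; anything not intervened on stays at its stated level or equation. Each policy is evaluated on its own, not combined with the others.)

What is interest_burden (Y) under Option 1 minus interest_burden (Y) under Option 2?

Option 1 (Z + 11):
  G = 111
  Z = 154 + 11 = 165
  Y = -21 − 5·111 + 2·165 = -246
Option 2 (Z + 8, G := 160):
  G = 160
  Z = 154 + 8 = 162
  Y = -21 − 5·160 + 2·162 = -497
Y: -246 − (-497) = 251

251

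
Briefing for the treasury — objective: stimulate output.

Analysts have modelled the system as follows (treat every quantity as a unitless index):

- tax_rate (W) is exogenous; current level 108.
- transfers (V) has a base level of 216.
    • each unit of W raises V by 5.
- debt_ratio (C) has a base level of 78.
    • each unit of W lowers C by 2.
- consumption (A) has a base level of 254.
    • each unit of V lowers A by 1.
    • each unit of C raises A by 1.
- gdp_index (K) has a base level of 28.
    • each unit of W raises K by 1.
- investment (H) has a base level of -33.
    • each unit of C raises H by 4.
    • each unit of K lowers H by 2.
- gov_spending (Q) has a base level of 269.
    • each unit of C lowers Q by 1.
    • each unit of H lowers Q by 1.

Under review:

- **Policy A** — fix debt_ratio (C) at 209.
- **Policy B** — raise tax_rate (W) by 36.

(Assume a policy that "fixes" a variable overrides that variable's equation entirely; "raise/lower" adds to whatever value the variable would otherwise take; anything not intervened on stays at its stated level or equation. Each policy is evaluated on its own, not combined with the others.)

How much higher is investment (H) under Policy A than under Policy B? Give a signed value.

1748

Policy A (C := 209):
  W = 108
  C = 209
  K = 28 + 108 = 136
  H = -33 + 4·209 − 2·136 = 531
Policy B (W + 36):
  W = 108 + 36 = 144
  C = 78 − 2·144 = -210
  K = 28 + 144 = 172
  H = -33 + 4·(-210) − 2·172 = -1217
H: 531 − (-1217) = 1748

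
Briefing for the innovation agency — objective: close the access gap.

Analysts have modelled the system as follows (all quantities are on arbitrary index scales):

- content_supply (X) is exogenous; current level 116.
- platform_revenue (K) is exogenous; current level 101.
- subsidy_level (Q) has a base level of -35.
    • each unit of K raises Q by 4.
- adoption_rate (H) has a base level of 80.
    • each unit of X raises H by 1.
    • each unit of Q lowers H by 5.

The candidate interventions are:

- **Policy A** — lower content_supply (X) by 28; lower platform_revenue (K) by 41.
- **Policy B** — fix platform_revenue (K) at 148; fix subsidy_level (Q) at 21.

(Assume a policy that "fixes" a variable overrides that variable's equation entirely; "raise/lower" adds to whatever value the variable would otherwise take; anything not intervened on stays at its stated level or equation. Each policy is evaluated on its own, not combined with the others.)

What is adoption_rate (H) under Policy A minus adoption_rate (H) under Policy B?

-948

Policy A (X − 28, K − 41):
  X = 116 − 28 = 88
  K = 101 − 41 = 60
  Q = -35 + 4·60 = 205
  H = 80 + 88 − 5·205 = -857
Policy B (K := 148, Q := 21):
  X = 116
  K = 148
  Q = 21
  H = 80 + 116 − 5·21 = 91
H: -857 − 91 = -948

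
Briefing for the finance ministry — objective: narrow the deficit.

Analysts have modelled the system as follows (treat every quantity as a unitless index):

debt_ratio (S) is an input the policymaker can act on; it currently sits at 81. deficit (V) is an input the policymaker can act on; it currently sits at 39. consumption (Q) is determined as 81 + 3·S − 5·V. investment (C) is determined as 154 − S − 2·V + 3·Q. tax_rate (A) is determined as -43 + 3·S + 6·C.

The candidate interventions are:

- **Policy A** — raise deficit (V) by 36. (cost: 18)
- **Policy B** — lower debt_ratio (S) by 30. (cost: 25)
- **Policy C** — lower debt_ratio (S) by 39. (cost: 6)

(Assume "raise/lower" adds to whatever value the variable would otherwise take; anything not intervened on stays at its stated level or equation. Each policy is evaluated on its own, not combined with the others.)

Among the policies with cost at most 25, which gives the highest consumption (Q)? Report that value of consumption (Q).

39

Policy A (V + 36):
  S = 81
  V = 39 + 36 = 75
  Q = 81 + 3·81 − 5·75 = -51
Policy B (S − 30):
  S = 81 − 30 = 51
  V = 39
  Q = 81 + 3·51 − 5·39 = 39
Policy C (S − 39):
  S = 81 − 39 = 42
  V = 39
  Q = 81 + 3·42 − 5·39 = 12
Comparing — Policy A: Q=-51, Policy B: Q=39, Policy C: Q=12. Highest is 39 (Policy B).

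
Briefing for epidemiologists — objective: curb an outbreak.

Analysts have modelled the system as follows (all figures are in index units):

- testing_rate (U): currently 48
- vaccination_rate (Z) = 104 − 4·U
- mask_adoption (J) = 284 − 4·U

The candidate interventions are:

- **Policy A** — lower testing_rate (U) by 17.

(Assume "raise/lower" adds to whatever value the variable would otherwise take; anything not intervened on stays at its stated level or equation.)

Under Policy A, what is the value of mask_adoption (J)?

160

Policy A (U − 17):
  U = 48 − 17 = 31
  J = 284 − 4·31 = 160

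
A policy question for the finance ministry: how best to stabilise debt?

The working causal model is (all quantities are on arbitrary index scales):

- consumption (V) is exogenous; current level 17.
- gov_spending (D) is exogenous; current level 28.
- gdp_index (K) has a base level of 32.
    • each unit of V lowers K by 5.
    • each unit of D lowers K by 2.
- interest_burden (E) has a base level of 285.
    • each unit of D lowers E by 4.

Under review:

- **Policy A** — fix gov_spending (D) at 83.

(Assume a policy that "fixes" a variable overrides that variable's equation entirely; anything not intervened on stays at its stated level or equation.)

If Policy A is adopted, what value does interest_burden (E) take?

-47

Policy A (D := 83):
  D = 83
  E = 285 − 4·83 = -47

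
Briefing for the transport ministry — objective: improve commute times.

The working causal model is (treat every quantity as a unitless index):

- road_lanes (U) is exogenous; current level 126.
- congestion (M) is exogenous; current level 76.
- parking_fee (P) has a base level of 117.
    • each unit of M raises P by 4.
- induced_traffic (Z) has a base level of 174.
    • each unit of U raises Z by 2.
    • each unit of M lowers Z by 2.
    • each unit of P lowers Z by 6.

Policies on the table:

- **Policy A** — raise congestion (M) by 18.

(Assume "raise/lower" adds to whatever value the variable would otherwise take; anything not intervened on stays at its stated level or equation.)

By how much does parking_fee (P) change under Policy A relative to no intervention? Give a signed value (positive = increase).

Baseline:
  M = 76
  P = 117 + 4·76 = 421
Policy A (M + 18):
  M = 76 + 18 = 94
  P = 117 + 4·94 = 493
Change in P: 493 − 421 = 72

72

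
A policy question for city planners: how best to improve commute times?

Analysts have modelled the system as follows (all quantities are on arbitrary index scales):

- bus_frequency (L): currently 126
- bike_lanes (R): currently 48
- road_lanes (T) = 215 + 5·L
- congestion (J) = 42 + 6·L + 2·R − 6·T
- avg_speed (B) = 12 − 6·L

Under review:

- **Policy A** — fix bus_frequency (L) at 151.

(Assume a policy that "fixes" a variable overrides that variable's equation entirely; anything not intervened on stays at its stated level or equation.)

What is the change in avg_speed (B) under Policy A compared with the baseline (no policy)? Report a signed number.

Baseline:
  L = 126
  B = 12 − 6·126 = -744
Policy A (L := 151):
  L = 151
  B = 12 − 6·151 = -894
Change in B: -894 − (-744) = -150

-150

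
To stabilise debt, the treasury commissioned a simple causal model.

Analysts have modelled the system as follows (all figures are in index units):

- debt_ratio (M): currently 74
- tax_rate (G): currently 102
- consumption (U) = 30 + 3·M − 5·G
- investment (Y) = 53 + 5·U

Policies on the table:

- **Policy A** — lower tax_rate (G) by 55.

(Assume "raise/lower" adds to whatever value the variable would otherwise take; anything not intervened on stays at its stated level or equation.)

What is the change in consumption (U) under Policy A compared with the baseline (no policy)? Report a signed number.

275

Baseline:
  M = 74
  G = 102
  U = 30 + 3·74 − 5·102 = -258
Policy A (G − 55):
  M = 74
  G = 102 − 55 = 47
  U = 30 + 3·74 − 5·47 = 17
Change in U: 17 − (-258) = 275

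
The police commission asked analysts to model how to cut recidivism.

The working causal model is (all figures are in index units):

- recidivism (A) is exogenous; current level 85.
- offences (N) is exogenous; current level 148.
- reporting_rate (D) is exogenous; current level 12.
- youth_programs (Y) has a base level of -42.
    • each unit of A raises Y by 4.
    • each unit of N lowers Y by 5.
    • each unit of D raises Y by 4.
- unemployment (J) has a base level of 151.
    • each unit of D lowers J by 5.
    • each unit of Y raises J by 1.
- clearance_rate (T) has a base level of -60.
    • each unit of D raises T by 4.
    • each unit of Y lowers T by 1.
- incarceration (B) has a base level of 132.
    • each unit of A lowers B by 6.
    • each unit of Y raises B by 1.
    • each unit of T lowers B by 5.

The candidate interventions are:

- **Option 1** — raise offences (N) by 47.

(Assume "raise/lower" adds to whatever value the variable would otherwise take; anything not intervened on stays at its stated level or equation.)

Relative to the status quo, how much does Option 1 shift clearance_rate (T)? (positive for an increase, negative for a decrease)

235

Baseline:
  A = 85
  N = 148
  D = 12
  Y = -42 + 4·85 − 5·148 + 4·12 = -394
  T = -60 + 4·12 − (-394) = 382
Option 1 (N + 47):
  A = 85
  N = 148 + 47 = 195
  D = 12
  Y = -42 + 4·85 − 5·195 + 4·12 = -629
  T = -60 + 4·12 − (-629) = 617
Change in T: 617 − 382 = 235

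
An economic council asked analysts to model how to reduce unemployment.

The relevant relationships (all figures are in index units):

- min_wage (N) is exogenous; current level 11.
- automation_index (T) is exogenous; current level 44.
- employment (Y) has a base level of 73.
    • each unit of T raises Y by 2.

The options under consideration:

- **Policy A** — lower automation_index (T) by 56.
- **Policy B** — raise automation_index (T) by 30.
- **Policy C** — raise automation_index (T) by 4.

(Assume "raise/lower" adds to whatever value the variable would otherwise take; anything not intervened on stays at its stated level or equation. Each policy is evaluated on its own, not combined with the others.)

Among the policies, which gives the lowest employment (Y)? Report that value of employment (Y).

49

Policy A (T − 56):
  T = 44 − 56 = -12
  Y = 73 + 2·(-12) = 49
Policy B (T + 30):
  T = 44 + 30 = 74
  Y = 73 + 2·74 = 221
Policy C (T + 4):
  T = 44 + 4 = 48
  Y = 73 + 2·48 = 169
Comparing — Policy A: Y=49, Policy B: Y=221, Policy C: Y=169. Lowest is 49 (Policy A).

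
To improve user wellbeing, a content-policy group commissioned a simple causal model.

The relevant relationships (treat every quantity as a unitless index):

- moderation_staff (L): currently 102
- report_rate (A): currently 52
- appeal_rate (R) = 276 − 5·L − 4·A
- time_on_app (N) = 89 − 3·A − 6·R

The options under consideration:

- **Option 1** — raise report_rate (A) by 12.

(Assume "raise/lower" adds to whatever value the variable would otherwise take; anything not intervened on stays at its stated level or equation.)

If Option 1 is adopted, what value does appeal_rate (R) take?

-490

Option 1 (A + 12):
  L = 102
  A = 52 + 12 = 64
  R = 276 − 5·102 − 4·64 = -490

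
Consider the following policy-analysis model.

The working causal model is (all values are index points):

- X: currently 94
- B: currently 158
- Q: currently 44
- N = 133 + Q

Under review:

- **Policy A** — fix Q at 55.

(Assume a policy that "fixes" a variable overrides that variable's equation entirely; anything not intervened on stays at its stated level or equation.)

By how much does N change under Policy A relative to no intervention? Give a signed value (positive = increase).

11

Baseline:
  Q = 44
  N = 133 + 44 = 177
Policy A (Q := 55):
  Q = 55
  N = 133 + 55 = 188
Change in N: 188 − 177 = 11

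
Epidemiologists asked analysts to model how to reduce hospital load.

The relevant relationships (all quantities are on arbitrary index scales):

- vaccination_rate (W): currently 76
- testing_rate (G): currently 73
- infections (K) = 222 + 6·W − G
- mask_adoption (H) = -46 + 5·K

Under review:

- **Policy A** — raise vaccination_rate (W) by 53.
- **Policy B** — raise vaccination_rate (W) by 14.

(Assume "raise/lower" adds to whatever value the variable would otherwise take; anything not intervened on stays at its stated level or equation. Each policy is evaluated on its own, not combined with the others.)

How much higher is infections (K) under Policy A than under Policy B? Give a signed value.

234

Policy A (W + 53):
  W = 76 + 53 = 129
  G = 73
  K = 222 + 6·129 − 73 = 923
Policy B (W + 14):
  W = 76 + 14 = 90
  G = 73
  K = 222 + 6·90 − 73 = 689
K: 923 − 689 = 234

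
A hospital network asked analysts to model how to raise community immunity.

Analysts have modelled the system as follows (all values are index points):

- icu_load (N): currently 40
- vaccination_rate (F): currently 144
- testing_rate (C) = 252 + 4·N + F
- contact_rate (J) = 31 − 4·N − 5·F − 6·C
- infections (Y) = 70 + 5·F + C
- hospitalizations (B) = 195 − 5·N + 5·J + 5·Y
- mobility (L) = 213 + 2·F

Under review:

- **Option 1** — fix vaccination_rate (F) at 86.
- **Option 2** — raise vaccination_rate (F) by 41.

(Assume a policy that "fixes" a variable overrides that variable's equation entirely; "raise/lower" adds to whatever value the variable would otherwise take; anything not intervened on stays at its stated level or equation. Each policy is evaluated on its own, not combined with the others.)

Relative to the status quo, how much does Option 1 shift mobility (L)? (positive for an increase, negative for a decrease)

-116

Baseline:
  F = 144
  L = 213 + 2·144 = 501
Option 1 (F := 86):
  F = 86
  L = 213 + 2·86 = 385
Change in L: 385 − 501 = -116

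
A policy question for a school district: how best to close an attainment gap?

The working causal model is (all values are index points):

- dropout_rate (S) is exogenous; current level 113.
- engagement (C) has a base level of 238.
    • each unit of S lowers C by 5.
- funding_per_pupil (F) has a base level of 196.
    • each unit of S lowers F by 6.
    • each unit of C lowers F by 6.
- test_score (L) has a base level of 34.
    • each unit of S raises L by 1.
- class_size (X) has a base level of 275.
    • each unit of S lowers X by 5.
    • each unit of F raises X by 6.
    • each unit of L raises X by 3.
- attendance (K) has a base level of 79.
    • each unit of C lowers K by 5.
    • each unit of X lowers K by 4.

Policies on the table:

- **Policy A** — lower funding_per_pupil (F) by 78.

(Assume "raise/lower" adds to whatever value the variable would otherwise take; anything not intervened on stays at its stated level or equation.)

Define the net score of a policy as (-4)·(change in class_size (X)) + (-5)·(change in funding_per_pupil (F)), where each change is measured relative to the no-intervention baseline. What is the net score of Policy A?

Baseline:
  S = 113
  C = 238 − 5·113 = -327
  F = 196 − 6·113 − 6·(-327) = 1480
  L = 34 + 113 = 147
  X = 275 − 5·113 + 6·1480 + 3·147 = 9031
Policy A (F − 78):
  S = 113
  C = 238 − 5·113 = -327
  F = 196 − 6·113 − 6·(-327) (−78 from intervention) = 1402
  L = 34 + 113 = 147
  X = 275 − 5·113 + 6·1402 + 3·147 = 8563
ΔX = 8563 − 9031 = -468; ΔF = 1402 − 1480 = -78
Score = (-4)·(-468) + (-5)·(-78) = 2262

2262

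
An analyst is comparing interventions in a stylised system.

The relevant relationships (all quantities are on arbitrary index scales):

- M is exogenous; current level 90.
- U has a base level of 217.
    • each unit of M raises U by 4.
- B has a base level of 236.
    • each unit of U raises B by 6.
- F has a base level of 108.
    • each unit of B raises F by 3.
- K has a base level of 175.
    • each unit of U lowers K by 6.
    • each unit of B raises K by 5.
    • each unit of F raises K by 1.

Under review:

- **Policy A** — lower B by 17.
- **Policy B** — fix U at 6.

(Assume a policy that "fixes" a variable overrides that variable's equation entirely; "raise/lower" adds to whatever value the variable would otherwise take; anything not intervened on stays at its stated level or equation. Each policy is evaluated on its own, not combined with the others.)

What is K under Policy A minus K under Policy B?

23846

Policy A (B − 17):
  M = 90
  U = 217 + 4·90 = 577
  B = 236 + 6·577 (−17 from intervention) = 3681
  F = 108 + 3·3681 = 11151
  K = 175 − 6·577 + 5·3681 + 11151 = 26269
Policy B (U := 6):
  M = 90
  U = 6
  B = 236 + 6·6 = 272
  F = 108 + 3·272 = 924
  K = 175 − 6·6 + 5·272 + 924 = 2423
K: 26269 − 2423 = 23846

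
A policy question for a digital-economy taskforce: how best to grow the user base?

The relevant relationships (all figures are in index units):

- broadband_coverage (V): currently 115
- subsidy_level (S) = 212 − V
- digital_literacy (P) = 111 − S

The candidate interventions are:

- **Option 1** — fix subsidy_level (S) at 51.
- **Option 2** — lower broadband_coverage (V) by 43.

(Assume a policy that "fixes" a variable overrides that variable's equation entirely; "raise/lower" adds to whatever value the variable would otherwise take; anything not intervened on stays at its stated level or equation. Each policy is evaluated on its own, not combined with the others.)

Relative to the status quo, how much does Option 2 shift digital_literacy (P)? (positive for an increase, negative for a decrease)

-43

Baseline:
  V = 115
  S = 212 − 115 = 97
  P = 111 − 97 = 14
Option 2 (V − 43):
  V = 115 − 43 = 72
  S = 212 − 72 = 140
  P = 111 − 140 = -29
Change in P: -29 − 14 = -43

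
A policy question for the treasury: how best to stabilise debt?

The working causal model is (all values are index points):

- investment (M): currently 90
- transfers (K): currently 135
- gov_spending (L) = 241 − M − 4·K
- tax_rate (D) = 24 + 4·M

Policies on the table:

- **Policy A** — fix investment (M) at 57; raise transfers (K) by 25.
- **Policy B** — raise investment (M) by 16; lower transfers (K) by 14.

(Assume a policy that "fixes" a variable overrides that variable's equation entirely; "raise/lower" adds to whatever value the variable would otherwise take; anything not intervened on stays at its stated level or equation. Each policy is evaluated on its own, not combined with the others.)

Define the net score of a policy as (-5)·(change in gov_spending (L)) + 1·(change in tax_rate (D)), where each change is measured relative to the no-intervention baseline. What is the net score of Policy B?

-136

Baseline:
  M = 90
  K = 135
  L = 241 − 90 − 4·135 = -389
  D = 24 + 4·90 = 384
Policy B (M + 16, K − 14):
  M = 90 + 16 = 106
  K = 135 − 14 = 121
  L = 241 − 106 − 4·121 = -349
  D = 24 + 4·106 = 448
ΔL = -349 − (-389) = 40; ΔD = 448 − 384 = 64
Score = (-5)·40 + 1·64 = -136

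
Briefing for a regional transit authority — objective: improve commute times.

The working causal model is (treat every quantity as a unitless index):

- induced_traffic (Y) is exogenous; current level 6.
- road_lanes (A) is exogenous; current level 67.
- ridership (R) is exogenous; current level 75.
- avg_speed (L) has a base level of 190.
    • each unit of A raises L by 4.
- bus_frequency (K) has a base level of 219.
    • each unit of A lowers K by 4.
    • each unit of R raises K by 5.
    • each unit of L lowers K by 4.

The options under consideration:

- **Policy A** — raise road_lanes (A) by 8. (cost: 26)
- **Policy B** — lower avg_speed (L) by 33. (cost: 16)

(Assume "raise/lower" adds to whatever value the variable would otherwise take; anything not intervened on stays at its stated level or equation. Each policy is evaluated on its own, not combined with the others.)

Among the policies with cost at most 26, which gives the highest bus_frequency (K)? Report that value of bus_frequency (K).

Policy A (A + 8):
  A = 67 + 8 = 75
  R = 75
  L = 190 + 4·75 = 490
  K = 219 − 4·75 + 5·75 − 4·490 = -1666
Policy B (L − 33):
  A = 67
  R = 75
  L = 190 + 4·67 (−33 from intervention) = 425
  K = 219 − 4·67 + 5·75 − 4·425 = -1374
Comparing — Policy A: K=-1666, Policy B: K=-1374. Highest is -1374 (Policy B).

-1374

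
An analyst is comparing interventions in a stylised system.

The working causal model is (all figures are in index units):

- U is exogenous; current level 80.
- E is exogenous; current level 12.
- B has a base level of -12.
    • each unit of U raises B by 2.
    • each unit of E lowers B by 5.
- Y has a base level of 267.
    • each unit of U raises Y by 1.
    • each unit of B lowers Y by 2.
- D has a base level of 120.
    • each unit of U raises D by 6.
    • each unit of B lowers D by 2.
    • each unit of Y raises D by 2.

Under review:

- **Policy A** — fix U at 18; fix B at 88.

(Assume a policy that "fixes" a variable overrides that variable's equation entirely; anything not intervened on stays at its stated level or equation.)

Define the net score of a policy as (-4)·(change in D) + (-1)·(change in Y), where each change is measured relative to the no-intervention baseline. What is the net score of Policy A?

2046

Baseline:
  U = 80
  E = 12
  B = -12 + 2·80 − 5·12 = 88
  Y = 267 + 80 − 2·88 = 171
  D = 120 + 6·80 − 2·88 + 2·171 = 766
Policy A (U := 18, B := 88):
  U = 18
  E = 12
  B = 88
  Y = 267 + 18 − 2·88 = 109
  D = 120 + 6·18 − 2·88 + 2·109 = 270
ΔD = 270 − 766 = -496; ΔY = 109 − 171 = -62
Score = (-4)·(-496) + (-1)·(-62) = 2046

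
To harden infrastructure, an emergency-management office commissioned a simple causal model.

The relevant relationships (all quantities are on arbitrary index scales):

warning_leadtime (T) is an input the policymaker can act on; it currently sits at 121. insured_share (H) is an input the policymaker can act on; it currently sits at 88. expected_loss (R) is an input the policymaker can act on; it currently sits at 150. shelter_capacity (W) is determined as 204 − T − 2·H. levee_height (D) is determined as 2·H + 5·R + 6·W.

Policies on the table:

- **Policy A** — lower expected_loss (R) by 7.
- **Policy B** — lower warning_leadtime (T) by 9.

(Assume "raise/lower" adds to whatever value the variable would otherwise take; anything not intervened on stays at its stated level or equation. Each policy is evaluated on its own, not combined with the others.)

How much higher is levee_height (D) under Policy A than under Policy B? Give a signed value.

Policy A (R − 7):
  T = 121
  H = 88
  R = 150 − 7 = 143
  W = 204 − 121 − 2·88 = -93
  D = 0 + 2·88 + 5·143 + 6·(-93) = 333
Policy B (T − 9):
  T = 121 − 9 = 112
  H = 88
  R = 150
  W = 204 − 112 − 2·88 = -84
  D = 0 + 2·88 + 5·150 + 6·(-84) = 422
D: 333 − 422 = -89

-89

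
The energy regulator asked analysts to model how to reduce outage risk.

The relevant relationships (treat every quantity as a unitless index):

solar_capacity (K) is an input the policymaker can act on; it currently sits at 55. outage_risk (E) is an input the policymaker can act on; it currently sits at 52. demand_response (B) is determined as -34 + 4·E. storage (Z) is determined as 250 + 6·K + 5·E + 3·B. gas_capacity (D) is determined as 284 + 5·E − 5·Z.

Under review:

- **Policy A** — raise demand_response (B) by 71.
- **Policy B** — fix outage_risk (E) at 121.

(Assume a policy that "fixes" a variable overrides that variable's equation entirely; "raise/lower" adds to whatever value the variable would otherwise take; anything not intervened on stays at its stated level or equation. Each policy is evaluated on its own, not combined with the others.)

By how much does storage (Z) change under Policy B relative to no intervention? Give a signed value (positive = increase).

Baseline:
  K = 55
  E = 52
  B = -34 + 4·52 = 174
  Z = 250 + 6·55 + 5·52 + 3·174 = 1362
Policy B (E := 121):
  K = 55
  E = 121
  B = -34 + 4·121 = 450
  Z = 250 + 6·55 + 5·121 + 3·450 = 2535
Change in Z: 2535 − 1362 = 1173

1173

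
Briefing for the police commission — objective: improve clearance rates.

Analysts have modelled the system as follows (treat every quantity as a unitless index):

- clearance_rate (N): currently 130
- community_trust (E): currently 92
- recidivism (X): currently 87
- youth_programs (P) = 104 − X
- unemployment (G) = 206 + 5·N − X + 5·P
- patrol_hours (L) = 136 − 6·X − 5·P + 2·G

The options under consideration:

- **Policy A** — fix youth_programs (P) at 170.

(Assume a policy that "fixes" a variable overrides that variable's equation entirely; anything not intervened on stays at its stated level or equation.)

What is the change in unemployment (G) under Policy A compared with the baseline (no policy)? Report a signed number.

Baseline:
  N = 130
  X = 87
  P = 104 − 87 = 17
  G = 206 + 5·130 − 87 + 5·17 = 854
Policy A (P := 170):
  N = 130
  X = 87
  P = 170
  G = 206 + 5·130 − 87 + 5·170 = 1619
Change in G: 1619 − 854 = 765

765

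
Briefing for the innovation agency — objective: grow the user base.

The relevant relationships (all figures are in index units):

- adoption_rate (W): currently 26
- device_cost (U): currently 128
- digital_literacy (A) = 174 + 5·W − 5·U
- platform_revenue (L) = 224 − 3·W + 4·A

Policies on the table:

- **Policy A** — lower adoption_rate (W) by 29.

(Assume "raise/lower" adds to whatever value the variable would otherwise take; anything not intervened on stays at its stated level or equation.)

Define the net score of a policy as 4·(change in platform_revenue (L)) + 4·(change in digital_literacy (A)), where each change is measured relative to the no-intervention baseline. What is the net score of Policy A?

Baseline:
  W = 26
  U = 128
  A = 174 + 5·26 − 5·128 = -336
  L = 224 − 3·26 + 4·(-336) = -1198
Policy A (W − 29):
  W = 26 − 29 = -3
  U = 128
  A = 174 + 5·(-3) − 5·128 = -481
  L = 224 − 3·(-3) + 4·(-481) = -1691
ΔL = -1691 − (-1198) = -493; ΔA = -481 − (-336) = -145
Score = 4·(-493) + 4·(-145) = -2552

-2552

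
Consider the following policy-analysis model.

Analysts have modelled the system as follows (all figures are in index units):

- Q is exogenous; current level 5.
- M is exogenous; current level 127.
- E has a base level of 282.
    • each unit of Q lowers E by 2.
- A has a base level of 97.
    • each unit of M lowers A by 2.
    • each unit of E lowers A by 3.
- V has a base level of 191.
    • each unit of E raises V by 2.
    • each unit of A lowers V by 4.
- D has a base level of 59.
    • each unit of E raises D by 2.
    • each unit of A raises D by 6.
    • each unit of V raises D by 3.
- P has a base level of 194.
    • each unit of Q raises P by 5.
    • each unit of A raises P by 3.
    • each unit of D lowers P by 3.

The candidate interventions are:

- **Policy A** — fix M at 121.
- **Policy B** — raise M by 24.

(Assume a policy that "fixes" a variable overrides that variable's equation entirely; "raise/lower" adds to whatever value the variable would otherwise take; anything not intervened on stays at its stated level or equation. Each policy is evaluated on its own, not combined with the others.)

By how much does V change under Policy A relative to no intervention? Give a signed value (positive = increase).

-48

Baseline:
  Q = 5
  M = 127
  E = 282 − 2·5 = 272
  A = 97 − 2·127 − 3·272 = -973
  V = 191 + 2·272 − 4·(-973) = 4627
Policy A (M := 121):
  Q = 5
  M = 121
  E = 282 − 2·5 = 272
  A = 97 − 2·121 − 3·272 = -961
  V = 191 + 2·272 − 4·(-961) = 4579
Change in V: 4579 − 4627 = -48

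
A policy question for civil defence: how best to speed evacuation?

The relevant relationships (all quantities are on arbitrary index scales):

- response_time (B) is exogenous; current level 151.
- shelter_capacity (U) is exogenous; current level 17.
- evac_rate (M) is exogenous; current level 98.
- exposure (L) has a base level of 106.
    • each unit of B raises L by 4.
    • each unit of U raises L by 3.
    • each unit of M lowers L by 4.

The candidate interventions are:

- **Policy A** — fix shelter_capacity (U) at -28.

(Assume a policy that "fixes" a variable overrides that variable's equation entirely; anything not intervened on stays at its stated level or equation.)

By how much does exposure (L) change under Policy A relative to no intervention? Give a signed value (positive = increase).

Baseline:
  B = 151
  U = 17
  M = 98
  L = 106 + 4·151 + 3·17 − 4·98 = 369
Policy A (U := -28):
  B = 151
  U = -28
  M = 98
  L = 106 + 4·151 + 3·(-28) − 4·98 = 234
Change in L: 234 − 369 = -135

-135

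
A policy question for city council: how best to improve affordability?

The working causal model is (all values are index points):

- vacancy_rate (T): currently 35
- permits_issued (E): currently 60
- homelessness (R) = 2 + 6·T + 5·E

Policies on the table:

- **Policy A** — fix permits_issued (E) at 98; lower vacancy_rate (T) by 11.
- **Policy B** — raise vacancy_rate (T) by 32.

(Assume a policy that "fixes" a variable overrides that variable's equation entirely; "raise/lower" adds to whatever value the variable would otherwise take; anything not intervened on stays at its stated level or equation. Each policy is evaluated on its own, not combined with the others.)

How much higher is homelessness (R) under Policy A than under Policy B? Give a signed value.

-68

Policy A (E := 98, T − 11):
  T = 35 − 11 = 24
  E = 98
  R = 2 + 6·24 + 5·98 = 636
Policy B (T + 32):
  T = 35 + 32 = 67
  E = 60
  R = 2 + 6·67 + 5·60 = 704
R: 636 − 704 = -68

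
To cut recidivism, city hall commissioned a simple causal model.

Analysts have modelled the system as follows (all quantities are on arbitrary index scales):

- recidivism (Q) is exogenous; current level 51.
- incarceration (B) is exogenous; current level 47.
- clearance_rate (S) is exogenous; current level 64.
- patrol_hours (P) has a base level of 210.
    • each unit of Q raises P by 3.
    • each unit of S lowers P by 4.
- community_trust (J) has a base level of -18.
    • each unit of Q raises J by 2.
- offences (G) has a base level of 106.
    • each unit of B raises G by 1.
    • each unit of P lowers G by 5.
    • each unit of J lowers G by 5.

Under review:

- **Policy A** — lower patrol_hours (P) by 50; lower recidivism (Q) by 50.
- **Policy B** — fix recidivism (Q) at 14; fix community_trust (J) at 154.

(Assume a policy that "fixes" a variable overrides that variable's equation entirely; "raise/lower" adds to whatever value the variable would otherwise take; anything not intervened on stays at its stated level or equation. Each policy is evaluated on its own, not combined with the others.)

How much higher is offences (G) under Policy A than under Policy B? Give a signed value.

1295

Policy A (P − 50, Q − 50):
  Q = 51 − 50 = 1
  B = 47
  S = 64
  P = 210 + 3·1 − 4·64 (−50 from intervention) = -93
  J = -18 + 2·1 = -16
  G = 106 + 47 − 5·(-93) − 5·(-16) = 698
Policy B (Q := 14, J := 154):
  Q = 14
  B = 47
  S = 64
  P = 210 + 3·14 − 4·64 = -4
  J = 154
  G = 106 + 47 − 5·(-4) − 5·154 = -597
G: 698 − (-597) = 1295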